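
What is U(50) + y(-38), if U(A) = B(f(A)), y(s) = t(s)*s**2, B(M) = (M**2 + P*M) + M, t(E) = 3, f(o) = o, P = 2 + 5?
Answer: 7232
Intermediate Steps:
P = 7
B(M) = M**2 + 8*M (B(M) = (M**2 + 7*M) + M = M**2 + 8*M)
y(s) = 3*s**2
U(A) = A*(8 + A)
U(50) + y(-38) = 50*(8 + 50) + 3*(-38)**2 = 50*58 + 3*1444 = 2900 + 4332 = 7232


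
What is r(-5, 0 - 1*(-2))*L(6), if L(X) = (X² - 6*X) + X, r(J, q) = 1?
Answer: 6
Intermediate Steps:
L(X) = X² - 5*X
r(-5, 0 - 1*(-2))*L(6) = 1*(6*(-5 + 6)) = 1*(6*1) = 1*6 = 6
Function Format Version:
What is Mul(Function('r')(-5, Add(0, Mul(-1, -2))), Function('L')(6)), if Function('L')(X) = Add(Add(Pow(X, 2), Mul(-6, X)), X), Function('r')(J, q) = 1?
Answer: 6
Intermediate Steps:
Function('L')(X) = Add(Pow(X, 2), Mul(-5, X))
Mul(Function('r')(-5, Add(0, Mul(-1, -2))), Function('L')(6)) = Mul(1, Mul(6, Add(-5, 6))) = Mul(1, Mul(6, 1)) = Mul(1, 6) = 6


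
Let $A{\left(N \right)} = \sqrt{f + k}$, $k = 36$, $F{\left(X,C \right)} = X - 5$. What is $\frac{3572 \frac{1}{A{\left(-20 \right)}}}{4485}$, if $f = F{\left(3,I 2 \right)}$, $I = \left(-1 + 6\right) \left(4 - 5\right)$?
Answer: $\frac{1786 \sqrt{34}}{76245} \approx 0.13659$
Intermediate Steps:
$I = -5$ ($I = 5 \left(-1\right) = -5$)
$F{\left(X,C \right)} = -5 + X$
$f = -2$ ($f = -5 + 3 = -2$)
$A{\left(N \right)} = \sqrt{34}$ ($A{\left(N \right)} = \sqrt{-2 + 36} = \sqrt{34}$)
$\frac{3572 \frac{1}{A{\left(-20 \right)}}}{4485} = \frac{3572 \frac{1}{\sqrt{34}}}{4485} = 3572 \frac{\sqrt{34}}{34} \cdot \frac{1}{4485} = \frac{1786 \sqrt{34}}{17} \cdot \frac{1}{4485} = \frac{1786 \sqrt{34}}{76245}$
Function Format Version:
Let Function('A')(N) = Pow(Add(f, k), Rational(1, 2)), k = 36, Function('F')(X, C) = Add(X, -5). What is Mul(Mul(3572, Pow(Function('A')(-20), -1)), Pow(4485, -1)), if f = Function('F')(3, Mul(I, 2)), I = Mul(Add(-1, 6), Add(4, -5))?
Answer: Mul(Rational(1786, 76245), Pow(34, Rational(1, 2))) ≈ 0.13659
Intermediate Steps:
I = -5 (I = Mul(5, -1) = -5)
Function('F')(X, C) = Add(-5, X)
f = -2 (f = Add(-5, 3) = -2)
Function('A')(N) = Pow(34, Rational(1, 2)) (Function('A')(N) = Pow(Add(-2, 36), Rational(1, 2)) = Pow(34, Rational(1, 2)))
Mul(Mul(3572, Pow(Function('A')(-20), -1)), Pow(4485, -1)) = Mul(Mul(3572, Pow(Pow(34, Rational(1, 2)), -1)), Pow(4485, -1)) = Mul(Mul(3572, Mul(Rational(1, 34), Pow(34, Rational(1, 2)))), Rational(1, 4485)) = Mul(Mul(Rational(1786, 17), Pow(34, Rational(1, 2))), Rational(1, 4485)) = Mul(Rational(1786, 76245), Pow(34, Rational(1, 2)))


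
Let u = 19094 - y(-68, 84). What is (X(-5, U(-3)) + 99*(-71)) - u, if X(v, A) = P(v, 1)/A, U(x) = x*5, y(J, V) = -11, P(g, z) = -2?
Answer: -392008/15 ≈ -26134.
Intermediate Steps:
U(x) = 5*x
X(v, A) = -2/A
u = 19105 (u = 19094 - 1*(-11) = 19094 + 11 = 19105)
(X(-5, U(-3)) + 99*(-71)) - u = (-2/(5*(-3)) + 99*(-71)) - 1*19105 = (-2/(-15) - 7029) - 19105 = (-2*(-1/15) - 7029) - 19105 = (2/15 - 7029) - 19105 = -105433/15 - 19105 = -392008/15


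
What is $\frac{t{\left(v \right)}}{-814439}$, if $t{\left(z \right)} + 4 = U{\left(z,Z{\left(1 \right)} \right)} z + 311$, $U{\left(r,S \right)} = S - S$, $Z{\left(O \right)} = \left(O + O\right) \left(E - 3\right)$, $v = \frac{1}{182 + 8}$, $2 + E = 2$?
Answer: $- \frac{307}{814439} \approx -0.00037695$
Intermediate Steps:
$E = 0$ ($E = -2 + 2 = 0$)
$v = \frac{1}{190} \approx 0.0052632$
$Z{\left(O \right)} = - 6 O$ ($Z{\left(O \right)} = \left(O + O\right) \left(0 - 3\right) = 2 O \left(-3\right) = - 6 O$)
$U{\left(r,S \right)} = 0$
$t{\left(z \right)} = 307$ ($t{\left(z \right)} = -4 + \left(0 z + 311\right) = -4 + \left(0 + 311\right) = -4 + 311 = 307$)
$\frac{t{\left(v \right)}}{-814439} = \frac{307}{-814439} = 307 \left(- \frac{1}{814439}\right) = - \frac{307}{814439}$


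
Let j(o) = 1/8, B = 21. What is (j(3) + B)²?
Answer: 28561/64 ≈ 446.27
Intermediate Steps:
j(o) = ⅛
(j(3) + B)² = (⅛ + 21)² = (169/8)² = 28561/64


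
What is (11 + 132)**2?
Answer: 20449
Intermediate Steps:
(11 + 132)**2 = 143**2 = 20449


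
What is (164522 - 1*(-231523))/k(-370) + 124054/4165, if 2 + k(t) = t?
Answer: -76351397/73780 ≈ -1034.9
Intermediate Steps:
k(t) = -2 + t
(164522 - 1*(-231523))/k(-370) + 124054/4165 = (164522 - 1*(-231523))/(-2 - 370) + 124054/4165 = (164522 + 231523)/(-372) + 124054*(1/4165) = 396045*(-1/372) + 17722/595 = -132015/124 + 17722/595 = -76351397/73780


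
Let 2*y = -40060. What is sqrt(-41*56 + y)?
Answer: 61*I*sqrt(6) ≈ 149.42*I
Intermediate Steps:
y = -20030 (y = (1/2)*(-40060) = -20030)
sqrt(-41*56 + y) = sqrt(-41*56 - 20030) = sqrt(-2296 - 20030) = sqrt(-22326) = 61*I*sqrt(6)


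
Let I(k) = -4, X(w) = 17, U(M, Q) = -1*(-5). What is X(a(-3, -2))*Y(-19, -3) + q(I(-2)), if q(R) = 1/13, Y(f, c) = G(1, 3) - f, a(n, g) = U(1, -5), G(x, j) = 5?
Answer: 5305/13 ≈ 408.08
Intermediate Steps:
U(M, Q) = 5
a(n, g) = 5
Y(f, c) = 5 - f
q(R) = 1/13
X(a(-3, -2))*Y(-19, -3) + q(I(-2)) = 17*(5 - 1*(-19)) + 1/13 = 17*(5 + 19) + 1/13 = 17*24 + 1/13 = 408 + 1/13 = 5305/13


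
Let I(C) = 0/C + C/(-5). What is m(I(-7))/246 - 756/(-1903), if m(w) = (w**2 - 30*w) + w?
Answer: 468517/1950575 ≈ 0.24019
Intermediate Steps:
I(C) = -C/5 (I(C) = 0 + C*(-1/5) = 0 - C/5 = -C/5)
m(w) = w**2 - 29*w
m(I(-7))/246 - 756/(-1903) = ((-1/5*(-7))*(-29 - 1/5*(-7)))/246 - 756/(-1903) = (7*(-29 + 7/5)/5)*(1/246) - 756*(-1/1903) = ((7/5)*(-138/5))*(1/246) + 756/1903 = -966/25*1/246 + 756/1903 = -161/1025 + 756/1903 = 468517/1950575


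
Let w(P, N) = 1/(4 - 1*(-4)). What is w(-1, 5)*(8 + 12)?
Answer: 5/2 ≈ 2.5000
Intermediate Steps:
w(P, N) = ⅛ (w(P, N) = 1/(4 + 4) = 1/8 = 1*(⅛) = ⅛)
w(-1, 5)*(8 + 12) = (8 + 12)/8 = (⅛)*20 = 5/2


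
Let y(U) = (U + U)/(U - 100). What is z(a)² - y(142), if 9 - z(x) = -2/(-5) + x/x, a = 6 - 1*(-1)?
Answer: 26774/525 ≈ 50.998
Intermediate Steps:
a = 7 (a = 6 + 1 = 7)
y(U) = 2*U/(-100 + U) (y(U) = (2*U)/(-100 + U) = 2*U/(-100 + U))
z(x) = 38/5 (z(x) = 9 - (-2/(-5) + x/x) = 9 - (-2*(-⅕) + 1) = 9 - (⅖ + 1) = 9 - 1*7/5 = 9 - 7/5 = 38/5)
z(a)² - y(142) = (38/5)² - 2*142/(-100 + 142) = 1444/25 - 2*142/42 = 1444/25 - 1*142/21 = 1444/25 - 142/21 = 26774/525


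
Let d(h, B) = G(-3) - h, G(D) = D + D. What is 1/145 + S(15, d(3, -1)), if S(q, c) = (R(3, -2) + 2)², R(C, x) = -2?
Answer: 1/145 ≈ 0.0068966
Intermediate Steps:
G(D) = 2*D
d(h, B) = -6 - h (d(h, B) = 2*(-3) - h = -6 - h)
S(q, c) = 0 (S(q, c) = (-2 + 2)² = 0² = 0)
1/145 + S(15, d(3, -1)) = 1/145 + 0 = 1/145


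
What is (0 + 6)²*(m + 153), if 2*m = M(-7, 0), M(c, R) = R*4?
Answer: 5508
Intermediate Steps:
M(c, R) = 4*R
m = 0 (m = (4*0)/2 = (½)*0 = 0)
(0 + 6)²*(m + 153) = (0 + 6)²*(0 + 153) = 6²*153 = 36*153 = 5508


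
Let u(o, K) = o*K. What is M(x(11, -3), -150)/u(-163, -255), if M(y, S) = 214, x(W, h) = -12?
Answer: 214/41565 ≈ 0.0051486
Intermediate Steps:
u(o, K) = K*o
M(x(11, -3), -150)/u(-163, -255) = 214/((-255*(-163))) = 214/41565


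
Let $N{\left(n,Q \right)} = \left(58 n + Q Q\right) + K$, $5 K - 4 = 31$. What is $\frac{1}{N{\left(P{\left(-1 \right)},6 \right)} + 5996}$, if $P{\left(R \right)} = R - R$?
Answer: $\frac{1}{6039} \approx 0.00016559$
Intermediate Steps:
$P{\left(R \right)} = 0$
$K = 7$ ($K = \frac{4}{5} + \frac{1}{5} \cdot 31 = \frac{4}{5} + \frac{31}{5} = 7$)
$N{\left(n,Q \right)} = 7 + Q^{2} + 58 n$ ($N{\left(n,Q \right)} = \left(58 n + Q Q\right) + 7 = \left(58 n + Q^{2}\right) + 7 = \left(Q^{2} + 58 n\right) + 7 = 7 + Q^{2} + 58 n$)
$\frac{1}{N{\left(P{\left(-1 \right)},6 \right)} + 5996} = \frac{1}{\left(7 + 6^{2} + 58 \cdot 0\right) + 5996} = \frac{1}{\left(7 + 36 + 0\right) + 5996} = \frac{1}{43 + 5996} = \frac{1}{6039}$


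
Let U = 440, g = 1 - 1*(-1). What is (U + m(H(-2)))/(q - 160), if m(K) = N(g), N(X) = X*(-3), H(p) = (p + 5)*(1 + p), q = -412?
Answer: -217/286 ≈ -0.75874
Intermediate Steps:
H(p) = (1 + p)*(5 + p) (H(p) = (5 + p)*(1 + p) = (1 + p)*(5 + p))
g = 2 (g = 1 + 1 = 2)
N(X) = -3*X
m(K) = -6 (m(K) = -3*2 = -6)
(U + m(H(-2)))/(q - 160) = (440 - 6)/(-412 - 160) = 434/(-572) = 434*(-1/572) = -217/286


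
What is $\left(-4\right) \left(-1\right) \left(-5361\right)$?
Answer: $-21444$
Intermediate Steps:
$\left(-4\right) \left(-1\right) \left(-5361\right) = 4 \left(-5361\right) = -21444$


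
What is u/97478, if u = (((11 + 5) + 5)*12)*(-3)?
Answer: -378/48739 ≈ -0.0077556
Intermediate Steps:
u = -756 (u = ((16 + 5)*12)*(-3) = (21*12)*(-3) = 252*(-3) = -756)
u/97478 = -756/97478 = -756*1/97478 = -378/48739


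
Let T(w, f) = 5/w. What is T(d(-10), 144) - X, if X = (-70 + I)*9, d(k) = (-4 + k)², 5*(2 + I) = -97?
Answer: 806173/980 ≈ 822.63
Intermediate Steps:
I = -107/5 (I = -2 + (⅕)*(-97) = -2 - 97/5 = -107/5 ≈ -21.400)
X = -4113/5 (X = (-70 - 107/5)*9 = -457/5*9 = -4113/5 ≈ -822.60)
T(d(-10), 144) - X = 5/((-4 - 10)²) - 1*(-4113/5) = 5/((-14)²) + 4113/5 = 5/196 + 4113/5 = 806173/980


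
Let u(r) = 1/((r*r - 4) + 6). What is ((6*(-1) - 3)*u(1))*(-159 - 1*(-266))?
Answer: -321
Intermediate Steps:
u(r) = 1/(2 + r²) (u(r) = 1/((r² - 4) + 6) = 1/((-4 + r²) + 6) = 1/(2 + r²))
((6*(-1) - 3)*u(1))*(-159 - 1*(-266)) = ((6*(-1) - 3)/(2 + 1²))*(-159 - 1*(-266)) = ((-6 - 3)/(2 + 1))*(-159 + 266) = -9/3*107 = -9*⅓*107 = -3*107 = -321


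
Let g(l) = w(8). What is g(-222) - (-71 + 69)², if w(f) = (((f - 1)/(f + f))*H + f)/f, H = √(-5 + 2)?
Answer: -3 + 7*I*√3/128 ≈ -3.0 + 0.094722*I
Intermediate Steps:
H = I*√3 (H = √(-3) = I*√3 ≈ 1.732*I)
w(f) = (f + I*√3*(-1 + f)/(2*f))/f (w(f) = (((f - 1)/(f + f))*(I*√3) + f)/f = (((-1 + f)/((2*f)))*(I*√3) + f)/f = (((-1 + f)*(1/(2*f)))*(I*√3) + f)/f = (((-1 + f)/(2*f))*(I*√3) + f)/f = (I*√3*(-1 + f)/(2*f) + f)/f = (f + I*√3*(-1 + f)/(2*f))/f)
g(l) = 1 + 7*I*√3/128 (g(l) = 1 + (½)*I*√3/8 - ½*I*√3/8² = 1 + (½)*I*√3*(⅛) - ½*I*√3*1/64 = 1 + I*√3/16 - I*√3/128 = 1 + 7*I*√3/128)
g(-222) - (-71 + 69)² = (1 + 7*I*√3/128) - (-71 + 69)² = (1 + 7*I*√3/128) - 1*(-2)² = (1 + 7*I*√3/128) - 1*4 = (1 + 7*I*√3/128) - 4 = -3 + 7*I*√3/128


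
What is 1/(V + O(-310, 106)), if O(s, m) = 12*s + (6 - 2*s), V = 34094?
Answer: 1/31000 ≈ 3.2258e-5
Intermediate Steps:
O(s, m) = 6 + 10*s
1/(V + O(-310, 106)) = 1/(34094 + (6 + 10*(-310))) = 1/(34094 + (6 - 3100)) = 1/(34094 - 3094) = 1/31000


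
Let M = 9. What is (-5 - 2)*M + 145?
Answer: 82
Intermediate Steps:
(-5 - 2)*M + 145 = (-5 - 2)*9 + 145 = -7*9 + 145 = -63 + 145 = 82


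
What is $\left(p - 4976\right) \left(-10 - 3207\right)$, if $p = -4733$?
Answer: $31233853$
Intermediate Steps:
$\left(p - 4976\right) \left(-10 - 3207\right) = \left(-4733 - 4976\right) \left(-10 - 3207\right) = \left(-9709\right) \left(-3217\right) = 31233853$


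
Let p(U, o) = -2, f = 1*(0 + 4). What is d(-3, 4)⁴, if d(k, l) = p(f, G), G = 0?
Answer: 16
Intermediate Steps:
f = 4 (f = 1*4 = 4)
d(k, l) = -2
d(-3, 4)⁴ = (-2)⁴ = 16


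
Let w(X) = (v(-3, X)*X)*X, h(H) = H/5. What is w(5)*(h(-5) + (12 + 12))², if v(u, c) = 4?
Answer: 52900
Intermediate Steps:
h(H) = H/5 (h(H) = H*(⅕) = H/5)
w(X) = 4*X² (w(X) = (4*X)*X = 4*X²)
w(5)*(h(-5) + (12 + 12))² = (4*5²)*((⅕)*(-5) + (12 + 12))² = (4*25)*(-1 + 24)² = 100*23² = 100*529 = 52900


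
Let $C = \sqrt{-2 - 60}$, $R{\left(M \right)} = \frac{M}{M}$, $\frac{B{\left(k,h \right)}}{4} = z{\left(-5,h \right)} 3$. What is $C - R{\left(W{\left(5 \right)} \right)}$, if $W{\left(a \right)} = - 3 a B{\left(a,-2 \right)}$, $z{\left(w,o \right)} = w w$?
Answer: $-1 + i \sqrt{62} \approx -1.0 + 7.874 i$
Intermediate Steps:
$z{\left(w,o \right)} = w^{2}$
$B{\left(k,h \right)} = 300$ ($B{\left(k,h \right)} = 4 \left(-5\right)^{2} \cdot 3 = 4 \cdot 25 \cdot 3 = 4 \cdot 75 = 300$)
$W{\left(a \right)} = - 900 a$ ($W{\left(a \right)} = - 3 a 300 = - 900 a$)
$R{\left(M \right)} = 1$
$C = i \sqrt{62}$ ($C = \sqrt{-62} = i \sqrt{62} \approx 7.874 i$)
$C - R{\left(W{\left(5 \right)} \right)} = i \sqrt{62} - 1 = -1 + i \sqrt{62}$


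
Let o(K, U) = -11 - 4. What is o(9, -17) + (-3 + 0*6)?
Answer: -18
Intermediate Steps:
o(K, U) = -15
o(9, -17) + (-3 + 0*6) = -15 + (-3 + 0*6) = -15 + (-3 + 0) = -15 - 3 = -18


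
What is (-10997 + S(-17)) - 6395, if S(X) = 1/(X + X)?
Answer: -591329/34 ≈ -17392.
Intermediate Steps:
S(X) = 1/(2*X)
(-10997 + S(-17)) - 6395 = (-10997 + (½)/(-17)) - 6395 = (-10997 + (½)*(-1/17)) - 6395 = (-10997 - 1/34) - 6395 = -373899/34 - 6395 = -591329/34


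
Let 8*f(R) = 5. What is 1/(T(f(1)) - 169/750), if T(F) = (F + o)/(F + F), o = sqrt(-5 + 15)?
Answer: -38625/889391 + 112500*sqrt(10)/889391 ≈ 0.35657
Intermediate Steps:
f(R) = 5/8 (f(R) = (1/8)*5 = 5/8)
o = sqrt(10) ≈ 3.1623
T(F) = (F + sqrt(10))/(2*F) (T(F) = (F + sqrt(10))/(F + F) = (F + sqrt(10))/((2*F)) = (F + sqrt(10))*(1/(2*F)) = (F + sqrt(10))/(2*F))
1/(T(f(1)) - 169/750) = 1/((5/8 + sqrt(10))/(2*(5/8)) - 169/750) = 1/((1/2)*(8/5)*(5/8 + sqrt(10)) - 169*1/750) = 1/((1/2 + 4*sqrt(10)/5) - 169/750) = 1/(103/375 + 4*sqrt(10)/5)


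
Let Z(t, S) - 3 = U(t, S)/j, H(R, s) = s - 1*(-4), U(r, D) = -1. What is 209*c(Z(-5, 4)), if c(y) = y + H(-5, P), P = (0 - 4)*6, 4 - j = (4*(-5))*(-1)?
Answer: -56639/16 ≈ -3539.9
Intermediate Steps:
j = -16 (j = 4 - 4*(-5)*(-1) = 4 - (-20)*(-1) = 4 - 1*20 = 4 - 20 = -16)
P = -24 (P = -4*6 = -24)
H(R, s) = 4 + s (H(R, s) = s + 4 = 4 + s)
Z(t, S) = 49/16 (Z(t, S) = 3 - 1/(-16) = 3 - 1*(-1/16) = 3 + 1/16 = 49/16)
c(y) = -20 + y (c(y) = y + (4 - 24) = y - 20 = -20 + y)
209*c(Z(-5, 4)) = 209*(-20 + 49/16) = 209*(-271/16) = -56639/16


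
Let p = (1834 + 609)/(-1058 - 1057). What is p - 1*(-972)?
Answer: 2053337/2115 ≈ 970.84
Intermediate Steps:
p = -2443/2115 (p = 2443/(-2115) = 2443*(-1/2115) = -2443/2115 ≈ -1.1551)
p - 1*(-972) = -2443/2115 - 1*(-972) = -2443/2115 + 972 = 2053337/2115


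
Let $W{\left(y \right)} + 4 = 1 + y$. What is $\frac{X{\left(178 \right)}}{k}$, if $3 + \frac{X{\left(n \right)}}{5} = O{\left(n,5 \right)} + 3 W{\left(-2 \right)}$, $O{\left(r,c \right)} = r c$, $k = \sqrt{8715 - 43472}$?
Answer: $- \frac{4360 i \sqrt{34757}}{34757} \approx - 23.387 i$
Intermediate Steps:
$W{\left(y \right)} = -3 + y$ ($W{\left(y \right)} = -4 + \left(1 + y\right) = -3 + y$)
$k = i \sqrt{34757}$ ($k = \sqrt{-34757} = i \sqrt{34757} \approx 186.43 i$)
$O{\left(r,c \right)} = c r$
$X{\left(n \right)} = -90 + 25 n$ ($X{\left(n \right)} = -15 + 5 \left(5 n + 3 \left(-3 - 2\right)\right) = -15 + 5 \left(5 n + 3 \left(-5\right)\right) = -15 + 5 \left(5 n - 15\right) = -15 + 5 \left(-15 + 5 n\right) = -15 + \left(-75 + 25 n\right) = -90 + 25 n$)
$\frac{X{\left(178 \right)}}{k} = \frac{-90 + 25 \cdot 178}{i \sqrt{34757}} = \left(-90 + 4450\right) \left(- \frac{i \sqrt{34757}}{34757}\right) = 4360 \left(- \frac{i \sqrt{34757}}{34757}\right) = - \frac{4360 i \sqrt{34757}}{34757}$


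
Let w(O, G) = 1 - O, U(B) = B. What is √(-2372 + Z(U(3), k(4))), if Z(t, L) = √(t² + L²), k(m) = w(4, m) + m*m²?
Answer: √(-2372 + √3730) ≈ 48.072*I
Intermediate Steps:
k(m) = -3 + m³ (k(m) = (1 - 1*4) + m*m² = (1 - 4) + m³ = -3 + m³)
Z(t, L) = √(L² + t²)
√(-2372 + Z(U(3), k(4))) = √(-2372 + √((-3 + 4³)² + 3²)) = √(-2372 + √((-3 + 64)² + 9)) = √(-2372 + √(61² + 9)) = √(-2372 + √(3721 + 9)) = √(-2372 + √3730)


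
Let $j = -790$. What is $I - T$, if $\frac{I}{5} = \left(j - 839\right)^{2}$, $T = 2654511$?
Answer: $10613694$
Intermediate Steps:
$I = 13268205$ ($I = 5 \left(-790 - 839\right)^{2} = 5 \left(-1629\right)^{2} = 5 \cdot 2653641 = 13268205$)
$I - T = 13268205 - 2654511 = 10613694$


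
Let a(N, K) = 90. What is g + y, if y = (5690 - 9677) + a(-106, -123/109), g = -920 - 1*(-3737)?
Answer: -1080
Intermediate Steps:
g = 2817 (g = -920 + 3737 = 2817)
y = -3897 (y = (5690 - 9677) + 90 = -3987 + 90 = -3897)
g + y = 2817 - 3897 = -1080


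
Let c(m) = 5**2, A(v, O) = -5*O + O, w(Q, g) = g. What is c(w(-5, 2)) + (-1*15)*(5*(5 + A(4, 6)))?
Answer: 1450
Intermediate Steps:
A(v, O) = -4*O
c(m) = 25
c(w(-5, 2)) + (-1*15)*(5*(5 + A(4, 6))) = 25 + (-1*15)*(5*(5 - 4*6)) = 25 - 75*(5 - 24) = 25 - 75*(-19) = 25 - 15*(-95) = 25 + 1425 = 1450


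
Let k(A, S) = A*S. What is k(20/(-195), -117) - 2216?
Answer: -2204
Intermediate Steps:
k(20/(-195), -117) - 2216 = (20/(-195))*(-117) - 2216 = (20*(-1/195))*(-117) - 2216 = -4/39*(-117) - 2216 = 12 - 2216 = -2204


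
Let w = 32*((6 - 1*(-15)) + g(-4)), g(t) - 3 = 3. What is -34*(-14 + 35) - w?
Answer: -1578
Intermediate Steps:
g(t) = 6 (g(t) = 3 + 3 = 6)
w = 864 (w = 32*((6 - 1*(-15)) + 6) = 32*((6 + 15) + 6) = 32*(21 + 6) = 32*27 = 864)
-34*(-14 + 35) - w = -34*(-14 + 35) - 1*864 = -34*21 - 864 = -714 - 864 = -1578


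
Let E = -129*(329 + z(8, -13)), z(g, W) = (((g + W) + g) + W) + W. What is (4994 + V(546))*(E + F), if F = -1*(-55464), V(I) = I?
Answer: 88584600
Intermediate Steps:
z(g, W) = 2*g + 3*W (z(g, W) = (((W + g) + g) + W) + W = ((W + 2*g) + W) + W = (2*W + 2*g) + W = 2*g + 3*W)
E = -39474 (E = -129*(329 + (2*8 + 3*(-13))) = -129*(329 + (16 - 39)) = -129*(329 - 23) = -129*306 = -39474)
F = 55464
(4994 + V(546))*(E + F) = (4994 + 546)*(-39474 + 55464) = 5540*15990 = 88584600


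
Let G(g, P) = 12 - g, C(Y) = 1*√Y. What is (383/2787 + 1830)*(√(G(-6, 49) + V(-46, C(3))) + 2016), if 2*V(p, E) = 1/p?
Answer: 3427598496/929 + 5100593*√38065/128202 ≈ 3.6973e+6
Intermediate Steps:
C(Y) = √Y
V(p, E) = 1/(2*p)
(383/2787 + 1830)*(√(G(-6, 49) + V(-46, C(3))) + 2016) = (383/2787 + 1830)*(√((12 - 1*(-6)) + (½)/(-46)) + 2016) = (383*(1/2787) + 1830)*(√((12 + 6) + (½)*(-1/46)) + 2016) = (383/2787 + 1830)*(√(18 - 1/92) + 2016) = 5100593*(√(1655/92) + 2016)/2787 = 5100593*(√38065/46 + 2016)/2787 = 5100593*(2016 + √38065/46)/2787 = 3427598496/929 + 5100593*√38065/128202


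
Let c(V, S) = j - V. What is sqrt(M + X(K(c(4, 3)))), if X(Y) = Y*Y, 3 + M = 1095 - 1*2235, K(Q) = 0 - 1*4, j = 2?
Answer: 7*I*sqrt(23) ≈ 33.571*I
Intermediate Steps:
c(V, S) = 2 - V
K(Q) = -4 (K(Q) = 0 - 4 = -4)
M = -1143 (M = -3 + (1095 - 1*2235) = -3 + (1095 - 2235) = -3 - 1140 = -1143)
X(Y) = Y**2
sqrt(M + X(K(c(4, 3)))) = sqrt(-1143 + (-4)**2) = sqrt(-1143 + 16) = sqrt(-1127) = 7*I*sqrt(23)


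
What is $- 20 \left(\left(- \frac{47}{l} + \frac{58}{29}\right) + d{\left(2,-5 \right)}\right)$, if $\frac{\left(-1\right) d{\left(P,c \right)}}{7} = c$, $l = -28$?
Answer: $- \frac{5415}{7} \approx -773.57$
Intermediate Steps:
$d{\left(P,c \right)} = - 7 c$
$- 20 \left(\left(- \frac{47}{l} + \frac{58}{29}\right) + d{\left(2,-5 \right)}\right) = - 20 \left(\left(- \frac{47}{-28} + \frac{58}{29}\right) - -35\right) = - 20 \left(\left(\left(-47\right) \left(- \frac{1}{28}\right) + 58 \cdot \frac{1}{29}\right) + 35\right) = - 20 \left(\left(\frac{47}{28} + 2\right) + 35\right) = - 20 \left(\frac{103}{28} + 35\right) = \left(-20\right) \frac{1083}{28} = - \frac{5415}{7}$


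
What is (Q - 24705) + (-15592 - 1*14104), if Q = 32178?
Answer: -22223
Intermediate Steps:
(Q - 24705) + (-15592 - 1*14104) = (32178 - 24705) + (-15592 - 1*14104) = 7473 + (-15592 - 14104) = 7473 - 29696 = -22223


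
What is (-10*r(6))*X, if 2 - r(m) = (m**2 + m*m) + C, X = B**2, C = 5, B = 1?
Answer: 750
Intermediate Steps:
X = 1 (X = 1**2 = 1)
r(m) = -3 - 2*m**2 (r(m) = 2 - ((m**2 + m*m) + 5) = 2 - ((m**2 + m**2) + 5) = 2 - (2*m**2 + 5) = 2 - (5 + 2*m**2) = 2 + (-5 - 2*m**2) = -3 - 2*m**2)
(-10*r(6))*X = -10*(-3 - 2*6**2)*1 = -10*(-3 - 2*36)*1 = -10*(-3 - 72)*1 = -10*(-75)*1 = 750*1 = 750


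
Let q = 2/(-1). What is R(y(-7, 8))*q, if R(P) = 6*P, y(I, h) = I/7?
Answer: 12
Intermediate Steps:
y(I, h) = I/7 (y(I, h) = I*(⅐) = I/7)
q = -2 (q = 2*(-1) = -2)
R(y(-7, 8))*q = (6*((⅐)*(-7)))*(-2) = (6*(-1))*(-2) = -6*(-2) = 12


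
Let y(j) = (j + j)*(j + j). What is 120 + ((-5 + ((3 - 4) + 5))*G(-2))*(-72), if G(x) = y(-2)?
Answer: 1272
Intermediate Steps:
y(j) = 4*j² (y(j) = (2*j)*(2*j) = 4*j²)
G(x) = 16 (G(x) = 4*(-2)² = 4*4 = 16)
120 + ((-5 + ((3 - 4) + 5))*G(-2))*(-72) = 120 + ((-5 + ((3 - 4) + 5))*16)*(-72) = 120 + ((-5 + (-1 + 5))*16)*(-72) = 120 + ((-5 + 4)*16)*(-72) = 120 - 1*16*(-72) = 120 - 16*(-72) = 120 + 1152 = 1272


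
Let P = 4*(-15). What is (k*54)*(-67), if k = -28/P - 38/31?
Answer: 425718/155 ≈ 2746.6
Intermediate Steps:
P = -60
k = -353/465 (k = -28/(-60) - 38/31 = -28*(-1/60) - 38*1/31 = 7/15 - 38/31 = -353/465 ≈ -0.75914)
(k*54)*(-67) = -353/465*54*(-67) = -6354/155*(-67) = 425718/155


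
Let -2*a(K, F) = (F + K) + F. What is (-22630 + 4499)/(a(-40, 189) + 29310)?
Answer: -18131/29141 ≈ -0.62218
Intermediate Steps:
a(K, F) = -F - K/2 (a(K, F) = -((F + K) + F)/2 = -(K + 2*F)/2 = -F - K/2)
(-22630 + 4499)/(a(-40, 189) + 29310) = (-22630 + 4499)/((-1*189 - 1/2*(-40)) + 29310) = -18131/((-189 + 20) + 29310) = -18131/(-169 + 29310) = -18131/29141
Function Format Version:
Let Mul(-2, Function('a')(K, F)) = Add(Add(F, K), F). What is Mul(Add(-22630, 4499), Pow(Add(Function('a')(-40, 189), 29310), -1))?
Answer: Rational(-18131, 29141) ≈ -0.62218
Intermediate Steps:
Function('a')(K, F) = Add(Mul(-1, F), Mul(Rational(-1, 2), K)) (Function('a')(K, F) = Mul(Rational(-1, 2), Add(Add(F, K), F)) = Mul(Rational(-1, 2), Add(K, Mul(2, F))) = Add(Mul(-1, F), Mul(Rational(-1, 2), K)))
Mul(Add(-22630, 4499), Pow(Add(Function('a')(-40, 189), 29310), -1)) = Mul(Add(-22630, 4499), Pow(Add(Add(Mul(-1, 189), Mul(Rational(-1, 2), -40)), 29310), -1)) = Mul(-18131, Pow(Add(Add(-189, 20), 29310), -1)) = Mul(-18131, Pow(Add(-169, 29310), -1)) = Mul(-18131, Pow(29141, -1)) = Mul(-18131, Rational(1, 29141)) = Rational(-18131, 29141)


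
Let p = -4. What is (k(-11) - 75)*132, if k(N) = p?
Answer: -10428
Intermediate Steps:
k(N) = -4
(k(-11) - 75)*132 = (-4 - 75)*132 = -79*132 = -10428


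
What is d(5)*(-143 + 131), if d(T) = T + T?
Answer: -120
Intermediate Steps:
d(T) = 2*T
d(5)*(-143 + 131) = (2*5)*(-143 + 131) = 10*(-12) = -120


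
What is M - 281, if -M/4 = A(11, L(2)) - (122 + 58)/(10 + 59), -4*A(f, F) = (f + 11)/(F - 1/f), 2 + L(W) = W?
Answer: -11789/23 ≈ -512.57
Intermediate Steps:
L(W) = -2 + W
A(f, F) = -(11 + f)/(4*(F - 1/f)) (A(f, F) = -(f + 11)/(4*(F - 1/f)) = -(11 + f)/(4*(F - 1/f)))
M = -5326/23 (M = -4*(-1*11*(11 + 11)/(-4 + 4*(-2 + 2)*11) - (122 + 58)/(10 + 59)) = -4*(-1*11*22/(-4 + 4*0*11) - 180/69) = -4*(-1*11*22/(-4 + 0) - 180/69) = -4*(-1*11*22/(-4) - 1*60/23) = -4*(-1*11*(-¼)*22 - 60/23) = -4*(121/2 - 60/23) = -4*2663/46 = -5326/23 ≈ -231.57)
M - 281 = -5326/23 - 281 = -11789/23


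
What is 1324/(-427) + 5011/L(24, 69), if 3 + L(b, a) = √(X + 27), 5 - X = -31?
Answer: 2115865/7686 + 5011*√7/18 ≈ 1011.8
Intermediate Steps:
X = 36 (X = 5 - 1*(-31) = 5 + 31 = 36)
L(b, a) = -3 + 3*√7 (L(b, a) = -3 + √(36 + 27) = -3 + √63 = -3 + 3*√7)
1324/(-427) + 5011/L(24, 69) = 1324/(-427) + 5011/(-3 + 3*√7) = 1324*(-1/427) + 5011/(-3 + 3*√7) = -1324/427 + 5011/(-3 + 3*√7)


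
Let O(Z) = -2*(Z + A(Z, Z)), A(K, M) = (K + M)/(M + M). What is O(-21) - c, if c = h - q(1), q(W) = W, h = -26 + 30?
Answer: 37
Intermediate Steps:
h = 4
A(K, M) = (K + M)/(2*M) (A(K, M) = (K + M)/((2*M)) = (K + M)*(1/(2*M)) = (K + M)/(2*M))
O(Z) = -2 - 2*Z (O(Z) = -2*(Z + (Z + Z)/(2*Z)) = -2*(Z + (2*Z)/(2*Z)) = -2*(Z + 1) = -2*(1 + Z) = -2 - 2*Z)
c = 3 (c = 4 - 1*1 = 4 - 1 = 3)
O(-21) - c = (-2 - 2*(-21)) - 1*3 = (-2 + 42) - 3 = 40 - 3 = 37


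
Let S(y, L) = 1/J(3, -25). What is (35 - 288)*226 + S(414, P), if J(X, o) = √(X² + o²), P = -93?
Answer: -57178 + √634/634 ≈ -57178.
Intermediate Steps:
S(y, L) = √634/634 (S(y, L) = 1/(√(3² + (-25)²)) = 1/(√(9 + 625)) = 1/(√634) = √634/634)
(35 - 288)*226 + S(414, P) = (35 - 288)*226 + √634/634 = -253*226 + √634/634 = -57178 + √634/634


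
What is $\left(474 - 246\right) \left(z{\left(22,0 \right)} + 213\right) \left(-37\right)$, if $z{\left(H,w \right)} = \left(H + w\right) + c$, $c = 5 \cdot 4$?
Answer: $-2151180$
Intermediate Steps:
$c = 20$
$z{\left(H,w \right)} = 20 + H + w$ ($z{\left(H,w \right)} = \left(H + w\right) + 20 = 20 + H + w$)
$\left(474 - 246\right) \left(z{\left(22,0 \right)} + 213\right) \left(-37\right) = \left(474 - 246\right) \left(\left(20 + 22 + 0\right) + 213\right) \left(-37\right) = 228 \left(42 + 213\right) \left(-37\right) = 228 \cdot 255 \left(-37\right) = 58140 \left(-37\right) = -2151180$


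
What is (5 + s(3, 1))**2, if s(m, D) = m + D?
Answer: 81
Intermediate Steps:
s(m, D) = D + m
(5 + s(3, 1))**2 = (5 + (1 + 3))**2 = (5 + 4)**2 = 9**2 = 81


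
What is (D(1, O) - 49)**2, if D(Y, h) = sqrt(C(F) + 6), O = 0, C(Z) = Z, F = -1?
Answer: (49 - sqrt(5))**2 ≈ 2186.9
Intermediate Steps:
D(Y, h) = sqrt(5) (D(Y, h) = sqrt(-1 + 6) = sqrt(5))
(D(1, O) - 49)**2 = (sqrt(5) - 49)**2 = (-49 + sqrt(5))**2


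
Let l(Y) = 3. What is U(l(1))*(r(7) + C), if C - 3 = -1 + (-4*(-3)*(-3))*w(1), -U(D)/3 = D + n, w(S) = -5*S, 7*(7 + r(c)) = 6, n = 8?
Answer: -40623/7 ≈ -5803.3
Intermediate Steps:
r(c) = -43/7 (r(c) = -7 + (⅐)*6 = -7 + 6/7 = -43/7)
U(D) = -24 - 3*D (U(D) = -3*(D + 8) = -3*(8 + D) = -24 - 3*D)
C = 182 (C = 3 + (-1 + (-4*(-3)*(-3))*(-5*1)) = 3 + (-1 + (12*(-3))*(-5)) = 3 + (-1 - 36*(-5)) = 3 + (-1 + 180) = 3 + 179 = 182)
U(l(1))*(r(7) + C) = (-24 - 3*3)*(-43/7 + 182) = (-24 - 9)*(1231/7) = -33*1231/7 = -40623/7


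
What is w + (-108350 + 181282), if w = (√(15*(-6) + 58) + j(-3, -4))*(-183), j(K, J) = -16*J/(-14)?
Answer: 516380/7 - 732*I*√2 ≈ 73769.0 - 1035.2*I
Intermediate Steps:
j(K, J) = 8*J/7 (j(K, J) = -16*J*(-1/14) = 8*J/7)
w = 5856/7 - 732*I*√2 (w = (√(15*(-6) + 58) + (8/7)*(-4))*(-183) = (√(-90 + 58) - 32/7)*(-183) = (√(-32) - 32/7)*(-183) = (4*I*√2 - 32/7)*(-183) = (-32/7 + 4*I*√2)*(-183) = 5856/7 - 732*I*√2 ≈ 836.57 - 1035.2*I)
w + (-108350 + 181282) = (5856/7 - 732*I*√2) + (-108350 + 181282) = (5856/7 - 732*I*√2) + 72932 = 516380/7 - 732*I*√2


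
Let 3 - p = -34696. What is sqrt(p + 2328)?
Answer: sqrt(37027) ≈ 192.42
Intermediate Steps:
p = 34699 (p = 3 - 1*(-34696) = 3 + 34696 = 34699)
sqrt(p + 2328) = sqrt(34699 + 2328) = sqrt(37027)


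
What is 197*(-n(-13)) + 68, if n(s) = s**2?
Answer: -33225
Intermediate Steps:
197*(-n(-13)) + 68 = 197*(-1*(-13)**2) + 68 = 197*(-1*169) + 68 = 197*(-169) + 68 = -33293 + 68 = -33225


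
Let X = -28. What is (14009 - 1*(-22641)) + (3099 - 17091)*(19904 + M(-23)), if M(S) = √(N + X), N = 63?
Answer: -278460118 - 13992*√35 ≈ -2.7854e+8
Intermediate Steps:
M(S) = √35 (M(S) = √(63 - 28) = √35)
(14009 - 1*(-22641)) + (3099 - 17091)*(19904 + M(-23)) = (14009 - 1*(-22641)) + (3099 - 17091)*(19904 + √35) = (14009 + 22641) - 13992*(19904 + √35) = 36650 + (-278496768 - 13992*√35) = -278460118 - 13992*√35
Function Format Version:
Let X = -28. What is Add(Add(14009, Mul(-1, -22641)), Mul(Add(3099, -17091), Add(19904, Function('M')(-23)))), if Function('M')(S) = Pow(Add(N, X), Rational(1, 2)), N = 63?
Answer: Add(-278460118, Mul(-13992, Pow(35, Rational(1, 2)))) ≈ -2.7854e+8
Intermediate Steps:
Function('M')(S) = Pow(35, Rational(1, 2)) (Function('M')(S) = Pow(Add(63, -28), Rational(1, 2)) = Pow(35, Rational(1, 2)))
Add(Add(14009, Mul(-1, -22641)), Mul(Add(3099, -17091), Add(19904, Function('M')(-23)))) = Add(Add(14009, Mul(-1, -22641)), Mul(Add(3099, -17091), Add(19904, Pow(35, Rational(1, 2))))) = Add(Add(14009, 22641), Mul(-13992, Add(19904, Pow(35, Rational(1, 2))))) = Add(36650, Add(-278496768, Mul(-13992, Pow(35, Rational(1, 2))))) = Add(-278460118, Mul(-13992, Pow(35, Rational(1, 2))))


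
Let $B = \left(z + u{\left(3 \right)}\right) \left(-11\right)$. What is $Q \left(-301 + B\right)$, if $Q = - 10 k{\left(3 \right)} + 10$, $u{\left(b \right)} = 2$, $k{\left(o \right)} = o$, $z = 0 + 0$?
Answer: $6460$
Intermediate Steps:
$z = 0$
$B = -22$ ($B = \left(0 + 2\right) \left(-11\right) = 2 \left(-11\right) = -22$)
$Q = -20$ ($Q = \left(-10\right) 3 + 10 = -30 + 10 = -20$)
$Q \left(-301 + B\right) = - 20 \left(-301 - 22\right) = \left(-20\right) \left(-323\right) = 6460$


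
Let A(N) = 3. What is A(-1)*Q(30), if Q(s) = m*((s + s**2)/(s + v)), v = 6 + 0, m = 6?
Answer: 465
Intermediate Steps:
v = 6
Q(s) = 6*(s + s**2)/(6 + s) (Q(s) = 6*((s + s**2)/(s + 6)) = 6*((s + s**2)/(6 + s)) = 6*(s + s**2)/(6 + s))
A(-1)*Q(30) = 3*(6*30*(1 + 30)/(6 + 30)) = 3*(6*30*31/36) = 3*(6*30*(1/36)*31) = 3*155 = 465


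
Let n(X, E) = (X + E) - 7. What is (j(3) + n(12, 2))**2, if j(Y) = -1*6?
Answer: 1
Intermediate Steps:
j(Y) = -6
n(X, E) = -7 + E + X (n(X, E) = (E + X) - 7 = -7 + E + X)
(j(3) + n(12, 2))**2 = (-6 + (-7 + 2 + 12))**2 = (-6 + 7)**2 = 1**2 = 1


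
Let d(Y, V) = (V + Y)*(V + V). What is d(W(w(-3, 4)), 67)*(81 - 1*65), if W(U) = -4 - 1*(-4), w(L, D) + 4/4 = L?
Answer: 143648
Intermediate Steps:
w(L, D) = -1 + L
W(U) = 0 (W(U) = -4 + 4 = 0)
d(Y, V) = 2*V*(V + Y) (d(Y, V) = (V + Y)*(2*V) = 2*V*(V + Y))
d(W(w(-3, 4)), 67)*(81 - 1*65) = (2*67*(67 + 0))*(81 - 1*65) = (2*67*67)*(81 - 65) = 8978*16 = 143648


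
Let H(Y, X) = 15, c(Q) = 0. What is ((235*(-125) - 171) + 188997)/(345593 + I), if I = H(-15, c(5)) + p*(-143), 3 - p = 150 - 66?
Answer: 159451/357191 ≈ 0.44640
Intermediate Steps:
p = -81 (p = 3 - (150 - 66) = 3 - 1*84 = 3 - 84 = -81)
I = 11598 (I = 15 - 81*(-143) = 15 + 11583 = 11598)
((235*(-125) - 171) + 188997)/(345593 + I) = ((235*(-125) - 171) + 188997)/(345593 + 11598) = ((-29375 - 171) + 188997)/357191 = (-29546 + 188997)*(1/357191) = 159451*(1/357191) = 159451/357191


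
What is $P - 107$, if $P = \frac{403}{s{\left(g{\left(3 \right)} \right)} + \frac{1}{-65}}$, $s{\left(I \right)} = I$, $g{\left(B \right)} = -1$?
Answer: $- \frac{33257}{66} \approx -503.89$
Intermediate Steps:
$P = - \frac{26195}{66}$ ($P = \frac{403}{-1 + \frac{1}{-65}} = \frac{403}{-1 - \frac{1}{65}} = \frac{403}{- \frac{66}{65}} = 403 \left(- \frac{65}{66}\right) = - \frac{26195}{66} \approx -396.89$)
$P - 107 = - \frac{26195}{66} - 107 = - \frac{33257}{66}$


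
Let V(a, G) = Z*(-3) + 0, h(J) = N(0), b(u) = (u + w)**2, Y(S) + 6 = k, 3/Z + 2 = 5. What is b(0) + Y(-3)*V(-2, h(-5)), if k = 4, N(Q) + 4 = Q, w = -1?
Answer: 7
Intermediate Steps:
Z = 1 (Z = 3/(-2 + 5) = 3/3 = 3*(1/3) = 1)
N(Q) = -4 + Q
Y(S) = -2 (Y(S) = -6 + 4 = -2)
b(u) = (-1 + u)**2 (b(u) = (u - 1)**2 = (-1 + u)**2)
h(J) = -4 (h(J) = -4 + 0 = -4)
V(a, G) = -3 (V(a, G) = 1*(-3) + 0 = -3 + 0 = -3)
b(0) + Y(-3)*V(-2, h(-5)) = (-1 + 0)**2 - 2*(-3) = (-1)**2 + 6 = 1 + 6 = 7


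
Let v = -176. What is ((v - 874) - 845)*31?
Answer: -58745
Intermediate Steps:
((v - 874) - 845)*31 = ((-176 - 874) - 845)*31 = (-1050 - 845)*31 = -1895*31 = -58745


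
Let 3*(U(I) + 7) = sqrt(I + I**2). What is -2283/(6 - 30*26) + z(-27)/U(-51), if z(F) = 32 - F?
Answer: 854645/181374 + 295*sqrt(102)/703 ≈ 8.9501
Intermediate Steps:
U(I) = -7 + sqrt(I + I**2)/3
-2283/(6 - 30*26) + z(-27)/U(-51) = -2283/(6 - 30*26) + (32 - 1*(-27))/(-7 + sqrt(-51*(1 - 51))/3) = -2283/(6 - 780) + (32 + 27)/(-7 + sqrt(-51*(-50))/3) = -2283/(-774) + 59/(-7 + sqrt(2550)/3) = -2283*(-1/774) + 59/(-7 + (5*sqrt(102))/3) = 761/258 + 59/(-7 + 5*sqrt(102)/3)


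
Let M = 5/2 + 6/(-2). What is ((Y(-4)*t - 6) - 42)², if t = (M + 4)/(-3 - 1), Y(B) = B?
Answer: 7921/4 ≈ 1980.3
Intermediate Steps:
M = -½ (M = 5*(½) + 6*(-½) = 5/2 - 3 = -½ ≈ -0.50000)
t = -7/8 (t = (-½ + 4)/(-3 - 1) = (7/2)/(-4) = (7/2)*(-¼) = -7/8 ≈ -0.87500)
((Y(-4)*t - 6) - 42)² = ((-4*(-7/8) - 6) - 42)² = ((7/2 - 6) - 42)² = (-5/2 - 42)² = (-89/2)² = 7921/4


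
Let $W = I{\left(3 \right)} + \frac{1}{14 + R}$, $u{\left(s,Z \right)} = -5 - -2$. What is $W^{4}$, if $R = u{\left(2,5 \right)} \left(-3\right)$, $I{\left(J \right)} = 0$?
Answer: $\frac{1}{279841} \approx 3.5735 \cdot 10^{-6}$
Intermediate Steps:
$u{\left(s,Z \right)} = -3$ ($u{\left(s,Z \right)} = -5 + 2 = -3$)
$R = 9$ ($R = \left(-3\right) \left(-3\right) = 9$)
$W = \frac{1}{23}$ ($W = 0 + \frac{1}{14 + 9} = 0 + \frac{1}{23} = \frac{1}{23} \approx 0.043478$)
$W^{4} = \left(\frac{1}{23}\right)^{4} = \frac{1}{279841}$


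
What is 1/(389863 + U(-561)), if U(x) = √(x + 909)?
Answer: 389863/151993158421 - 2*√87/151993158421 ≈ 2.5649e-6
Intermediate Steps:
U(x) = √(909 + x)
1/(389863 + U(-561)) = 1/(389863 + √(909 - 561)) = 1/(389863 + √348) = 1/(389863 + 2*√87)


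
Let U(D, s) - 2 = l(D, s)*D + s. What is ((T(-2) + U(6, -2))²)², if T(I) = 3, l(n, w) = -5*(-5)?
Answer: 547981281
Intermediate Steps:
l(n, w) = 25
U(D, s) = 2 + s + 25*D (U(D, s) = 2 + (25*D + s) = 2 + (s + 25*D) = 2 + s + 25*D)
((T(-2) + U(6, -2))²)² = ((3 + (2 - 2 + 25*6))²)² = ((3 + (2 - 2 + 150))²)² = ((3 + 150)²)² = (153²)² = 23409² = 547981281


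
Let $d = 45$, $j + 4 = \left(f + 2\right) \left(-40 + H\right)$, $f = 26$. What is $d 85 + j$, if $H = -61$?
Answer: $993$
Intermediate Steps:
$j = -2832$ ($j = -4 + \left(26 + 2\right) \left(-40 - 61\right) = -4 + 28 \left(-101\right) = -4 - 2828 = -2832$)
$d 85 + j = 45 \cdot 85 - 2832 = 3825 - 2832 = 993$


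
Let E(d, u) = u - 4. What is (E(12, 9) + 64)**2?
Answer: 4761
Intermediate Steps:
E(d, u) = -4 + u
(E(12, 9) + 64)**2 = ((-4 + 9) + 64)**2 = (5 + 64)**2 = 69**2 = 4761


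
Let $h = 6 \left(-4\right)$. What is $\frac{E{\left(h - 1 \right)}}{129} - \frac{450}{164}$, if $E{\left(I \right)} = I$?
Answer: $- \frac{31075}{10578} \approx -2.9377$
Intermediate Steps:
$h = -24$
$\frac{E{\left(h - 1 \right)}}{129} - \frac{450}{164} = \frac{-24 - 1}{129} - \frac{450}{164} = \left(-24 - 1\right) \frac{1}{129} - \frac{225}{82} = \left(-25\right) \frac{1}{129} - \frac{225}{82} = - \frac{25}{129} - \frac{225}{82} = - \frac{31075}{10578}$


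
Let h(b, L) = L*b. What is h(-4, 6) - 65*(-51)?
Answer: 3291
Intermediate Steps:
h(-4, 6) - 65*(-51) = 6*(-4) - 65*(-51) = -24 + 3315 = 3291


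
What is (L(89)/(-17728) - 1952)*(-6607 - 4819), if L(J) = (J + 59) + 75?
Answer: 197699958927/8864 ≈ 2.2304e+7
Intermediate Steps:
L(J) = 134 + J (L(J) = (59 + J) + 75 = 134 + J)
(L(89)/(-17728) - 1952)*(-6607 - 4819) = ((134 + 89)/(-17728) - 1952)*(-6607 - 4819) = (223*(-1/17728) - 1952)*(-11426) = (-223/17728 - 1952)*(-11426) = -34605279/17728*(-11426) = 197699958927/8864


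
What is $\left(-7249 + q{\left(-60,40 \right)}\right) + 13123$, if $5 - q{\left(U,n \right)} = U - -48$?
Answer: $5891$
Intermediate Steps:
$q{\left(U,n \right)} = -43 - U$ ($q{\left(U,n \right)} = 5 - \left(U - -48\right) = 5 - \left(U + 48\right) = 5 - \left(48 + U\right) = -43 - U$)
$\left(-7249 + q{\left(-60,40 \right)}\right) + 13123 = \left(-7249 - -17\right) + 13123 = \left(-7249 + \left(-43 + 60\right)\right) + 13123 = \left(-7249 + 17\right) + 13123 = -7232 + 13123 = 5891$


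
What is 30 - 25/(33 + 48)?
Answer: 2405/81 ≈ 29.691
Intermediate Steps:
30 - 25/(33 + 48) = 30 - 25/81 = 2405/81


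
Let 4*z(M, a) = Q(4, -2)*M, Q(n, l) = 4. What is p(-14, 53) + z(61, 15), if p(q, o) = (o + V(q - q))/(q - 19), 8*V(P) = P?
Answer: 1960/33 ≈ 59.394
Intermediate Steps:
V(P) = P/8
z(M, a) = M (z(M, a) = (4*M)/4 = M)
p(q, o) = o/(-19 + q) (p(q, o) = (o + (q - q)/8)/(q - 19) = (o + (1/8)*0)/(-19 + q) = (o + 0)/(-19 + q) = o/(-19 + q))
p(-14, 53) + z(61, 15) = 53/(-19 - 14) + 61 = 53/(-33) + 61 = 53*(-1/33) + 61 = -53/33 + 61 = 1960/33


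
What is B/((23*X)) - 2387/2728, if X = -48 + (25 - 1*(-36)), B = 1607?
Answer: 10763/2392 ≈ 4.4996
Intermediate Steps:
X = 13 (X = -48 + (25 + 36) = -48 + 61 = 13)
B/((23*X)) - 2387/2728 = 1607/((23*13)) - 2387/2728 = 1607/299 - 2387*1/2728 = 1607*(1/299) - 7/8 = 1607/299 - 7/8 = 10763/2392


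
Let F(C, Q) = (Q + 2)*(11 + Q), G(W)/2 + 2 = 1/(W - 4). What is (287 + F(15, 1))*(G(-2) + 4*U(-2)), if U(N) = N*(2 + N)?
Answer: -4199/3 ≈ -1399.7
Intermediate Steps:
G(W) = -4 + 2/(-4 + W) (G(W) = -4 + 2/(W - 4) = -4 + 2/(-4 + W))
F(C, Q) = (2 + Q)*(11 + Q)
(287 + F(15, 1))*(G(-2) + 4*U(-2)) = (287 + (22 + 1² + 13*1))*(2*(9 - 2*(-2))/(-4 - 2) + 4*(-2*(2 - 2))) = (287 + (22 + 1 + 13))*(2*(9 + 4)/(-6) + 4*(-2*0)) = (287 + 36)*(2*(-⅙)*13 + 4*0) = 323*(-13/3 + 0) = 323*(-13/3) = -4199/3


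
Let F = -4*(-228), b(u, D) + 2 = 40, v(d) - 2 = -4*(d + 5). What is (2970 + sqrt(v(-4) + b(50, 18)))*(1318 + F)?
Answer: 6636480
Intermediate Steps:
v(d) = -18 - 4*d (v(d) = 2 - 4*(d + 5) = 2 - 4*(5 + d) = 2 + (-20 - 4*d) = -18 - 4*d)
b(u, D) = 38 (b(u, D) = -2 + 40 = 38)
F = 912
(2970 + sqrt(v(-4) + b(50, 18)))*(1318 + F) = (2970 + sqrt((-18 - 4*(-4)) + 38))*(1318 + 912) = (2970 + sqrt((-18 + 16) + 38))*2230 = (2970 + sqrt(-2 + 38))*2230 = (2970 + sqrt(36))*2230 = (2970 + 6)*2230 = 2976*2230 = 6636480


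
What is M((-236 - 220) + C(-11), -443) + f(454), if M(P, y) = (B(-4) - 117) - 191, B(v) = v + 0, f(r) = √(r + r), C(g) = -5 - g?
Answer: -312 + 2*√227 ≈ -281.87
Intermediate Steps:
f(r) = √2*√r (f(r) = √(2*r) = √2*√r)
B(v) = v
M(P, y) = -312 (M(P, y) = (-4 - 117) - 191 = -121 - 191 = -312)
M((-236 - 220) + C(-11), -443) + f(454) = -312 + √2*√454 = -312 + 2*√227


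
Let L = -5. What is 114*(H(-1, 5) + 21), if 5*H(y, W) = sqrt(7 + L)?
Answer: 2394 + 114*sqrt(2)/5 ≈ 2426.2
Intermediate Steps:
H(y, W) = sqrt(2)/5 (H(y, W) = sqrt(7 - 5)/5 = sqrt(2)/5)
114*(H(-1, 5) + 21) = 114*(sqrt(2)/5 + 21) = 114*(21 + sqrt(2)/5) = 2394 + 114*sqrt(2)/5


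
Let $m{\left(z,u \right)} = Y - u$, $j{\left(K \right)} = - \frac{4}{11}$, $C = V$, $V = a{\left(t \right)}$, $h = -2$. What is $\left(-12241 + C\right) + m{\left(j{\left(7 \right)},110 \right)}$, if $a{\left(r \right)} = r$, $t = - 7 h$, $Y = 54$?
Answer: $-12283$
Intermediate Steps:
$t = 14$ ($t = \left(-7\right) \left(-2\right) = 14$)
$V = 14$
$C = 14$
$j{\left(K \right)} = - \frac{4}{11}$ ($j{\left(K \right)} = \left(-4\right) \frac{1}{11} = - \frac{4}{11}$)
$m{\left(z,u \right)} = 54 - u$
$\left(-12241 + C\right) + m{\left(j{\left(7 \right)},110 \right)} = \left(-12241 + 14\right) + \left(54 - 110\right) = -12227 + \left(54 - 110\right) = -12227 - 56 = -12283$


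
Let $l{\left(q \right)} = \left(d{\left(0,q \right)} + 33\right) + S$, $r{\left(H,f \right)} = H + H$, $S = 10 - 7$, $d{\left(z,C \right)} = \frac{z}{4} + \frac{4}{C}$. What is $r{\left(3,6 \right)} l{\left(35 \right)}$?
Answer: $\frac{7584}{35} \approx 216.69$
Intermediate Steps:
$d{\left(z,C \right)} = \frac{4}{C} + \frac{z}{4}$ ($d{\left(z,C \right)} = z \frac{1}{4} + \frac{4}{C} = \frac{z}{4} + \frac{4}{C} = \frac{4}{C} + \frac{z}{4}$)
$S = 3$ ($S = 10 - 7 = 3$)
$r{\left(H,f \right)} = 2 H$
$l{\left(q \right)} = 36 + \frac{4}{q}$ ($l{\left(q \right)} = \left(\left(\frac{4}{q} + \frac{1}{4} \cdot 0\right) + 33\right) + 3 = \left(\left(\frac{4}{q} + 0\right) + 33\right) + 3 = \left(\frac{4}{q} + 33\right) + 3 = \left(33 + \frac{4}{q}\right) + 3 = 36 + \frac{4}{q}$)
$r{\left(3,6 \right)} l{\left(35 \right)} = 2 \cdot 3 \left(36 + \frac{4}{35}\right) = 6 \left(36 + 4 \cdot \frac{1}{35}\right) = 6 \left(36 + \frac{4}{35}\right) = 6 \cdot \frac{1264}{35} = \frac{7584}{35}$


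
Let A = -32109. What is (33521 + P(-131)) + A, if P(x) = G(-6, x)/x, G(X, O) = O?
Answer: 1413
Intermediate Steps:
P(x) = 1 (P(x) = x/x = 1)
(33521 + P(-131)) + A = (33521 + 1) - 32109 = 33522 - 32109 = 1413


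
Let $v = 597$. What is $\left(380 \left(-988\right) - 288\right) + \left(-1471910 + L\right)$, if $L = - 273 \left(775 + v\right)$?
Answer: $-2222194$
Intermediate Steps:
$L = -374556$ ($L = - 273 \left(775 + 597\right) = \left(-273\right) 1372 = -374556$)
$\left(380 \left(-988\right) - 288\right) + \left(-1471910 + L\right) = \left(380 \left(-988\right) - 288\right) - 1846466 = \left(-375440 - 288\right) - 1846466 = -375728 - 1846466 = -2222194$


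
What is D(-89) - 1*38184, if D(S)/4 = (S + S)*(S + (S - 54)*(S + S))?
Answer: -18098064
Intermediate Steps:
D(S) = 8*S*(S + 2*S*(-54 + S)) (D(S) = 4*((S + S)*(S + (S - 54)*(S + S))) = 4*((2*S)*(S + (-54 + S)*(2*S))) = 4*((2*S)*(S + 2*S*(-54 + S))) = 4*(2*S*(S + 2*S*(-54 + S))) = 8*S*(S + 2*S*(-54 + S)))
D(-89) - 1*38184 = (-89)²*(-856 + 16*(-89)) - 1*38184 = 7921*(-856 - 1424) - 38184 = 7921*(-2280) - 38184 = -18059880 - 38184 = -18098064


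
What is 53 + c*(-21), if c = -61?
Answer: 1334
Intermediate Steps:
53 + c*(-21) = 53 - 61*(-21) = 53 + 1281 = 1334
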